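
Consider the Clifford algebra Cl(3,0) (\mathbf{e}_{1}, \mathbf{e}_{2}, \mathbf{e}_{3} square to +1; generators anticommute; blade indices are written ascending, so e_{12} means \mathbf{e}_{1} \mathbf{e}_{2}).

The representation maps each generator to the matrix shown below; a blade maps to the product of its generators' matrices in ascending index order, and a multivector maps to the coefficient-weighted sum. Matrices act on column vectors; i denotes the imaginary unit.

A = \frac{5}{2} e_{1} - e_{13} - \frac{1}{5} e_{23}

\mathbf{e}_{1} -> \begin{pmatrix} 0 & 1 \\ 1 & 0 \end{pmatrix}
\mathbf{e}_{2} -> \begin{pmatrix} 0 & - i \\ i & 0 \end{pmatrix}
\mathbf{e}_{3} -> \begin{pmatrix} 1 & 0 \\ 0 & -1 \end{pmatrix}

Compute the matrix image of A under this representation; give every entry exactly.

Bivector images (products of the table entries): rho(e_{13}) = rho(\mathbf{e}_{1})rho(\mathbf{e}_{3}) = \begin{pmatrix} 0 & -1 \\ 1 & 0 \end{pmatrix}; rho(e_{23}) = rho(\mathbf{e}_{2})rho(\mathbf{e}_{3}) = \begin{pmatrix} 0 & i \\ i & 0 \end{pmatrix}.
M = (\frac{5}{2})*rho(e_{1}) + (-1)*rho(e_{13}) + (-\frac{1}{5})*rho(e_{23}), summed entrywise:
Answer: \begin{pmatrix} 0 & \frac{7}{2} - \frac{i}{5} \\ \frac{3}{2} - \frac{i}{5} & 0 \end{pmatrix}


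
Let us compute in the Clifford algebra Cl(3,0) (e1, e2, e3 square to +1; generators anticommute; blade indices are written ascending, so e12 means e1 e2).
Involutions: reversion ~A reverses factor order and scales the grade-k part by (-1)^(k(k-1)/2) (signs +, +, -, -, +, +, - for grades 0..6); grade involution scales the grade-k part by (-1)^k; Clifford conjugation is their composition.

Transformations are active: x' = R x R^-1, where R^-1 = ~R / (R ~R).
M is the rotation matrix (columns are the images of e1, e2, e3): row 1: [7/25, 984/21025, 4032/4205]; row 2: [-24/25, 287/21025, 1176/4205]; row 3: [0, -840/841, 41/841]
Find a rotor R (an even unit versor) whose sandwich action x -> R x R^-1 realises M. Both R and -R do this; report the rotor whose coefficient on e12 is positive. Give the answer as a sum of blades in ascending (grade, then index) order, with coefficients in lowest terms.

Method: write R = a + b12*e12 + b13*e13 + b23*e23 with a^2 + b12^2 + b13^2 + b23^2 = 1 (so R^-1 = ~R). Expanding the columns R e_j ~R gives tr M = 4a^2 - 1 and, from the antisymmetric part, M21 - M12 = -4a*b12, M13 - M31 = 4a*b13, M32 - M23 = -4a*b23.
Here tr M = 7199/21025, so a^2 = (1 + tr M)/4 = 7056/21025 and a = ±84/145. Taking a = 84/145: M21 - M12 = -21168/21025, M13 - M31 = 4032/4205, M32 - M23 = -5376/4205, giving b12 = 63/145, b13 = 12/29, b23 = 16/29, i.e. R = 84/145 + 63/145*e12 + 12/29*e13 + 16/29*e23.
Its e12 coefficient is already positive.
Answer: 84/145 + 63/145*e12 + 12/29*e13 + 16/29*e23. Recall the cover is two-to-one: with M of trace 7199/21025, both preimages act alike, and the stated e12 sign chooses the sheet.


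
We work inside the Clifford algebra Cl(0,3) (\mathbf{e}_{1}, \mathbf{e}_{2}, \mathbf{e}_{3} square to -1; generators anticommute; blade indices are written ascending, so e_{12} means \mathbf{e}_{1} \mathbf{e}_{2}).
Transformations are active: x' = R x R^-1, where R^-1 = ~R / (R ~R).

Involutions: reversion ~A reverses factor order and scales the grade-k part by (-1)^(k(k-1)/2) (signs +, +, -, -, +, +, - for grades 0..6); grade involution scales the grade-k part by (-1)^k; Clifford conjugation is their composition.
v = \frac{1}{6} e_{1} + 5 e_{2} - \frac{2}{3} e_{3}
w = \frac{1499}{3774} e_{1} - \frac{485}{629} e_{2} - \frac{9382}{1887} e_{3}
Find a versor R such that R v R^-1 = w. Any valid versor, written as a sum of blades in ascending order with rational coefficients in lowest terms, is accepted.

Reasoning: v^2 = w^2 = -\frac{917}{36} since conjugation preserves the quadratic form; R = v + w = \frac{1064}{1887} e_{1} + \frac{2660}{629} e_{2} - \frac{10640}{1887} e_{3} is then valid when invertible, keeping its own part and reversing (v - w)/2.
Answer: \frac{1064}{1887} e_{1} + \frac{2660}{629} e_{2} - \frac{10640}{1887} e_{3}


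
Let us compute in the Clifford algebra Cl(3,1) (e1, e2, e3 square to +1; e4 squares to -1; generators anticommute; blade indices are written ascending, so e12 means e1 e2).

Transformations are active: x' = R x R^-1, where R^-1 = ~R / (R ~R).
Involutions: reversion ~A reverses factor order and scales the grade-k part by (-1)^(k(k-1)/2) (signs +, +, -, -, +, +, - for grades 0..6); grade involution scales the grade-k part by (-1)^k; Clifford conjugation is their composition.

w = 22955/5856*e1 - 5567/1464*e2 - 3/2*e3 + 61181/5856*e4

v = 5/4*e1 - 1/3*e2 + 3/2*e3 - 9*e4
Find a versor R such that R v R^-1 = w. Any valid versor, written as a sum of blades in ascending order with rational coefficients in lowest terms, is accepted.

A norm check does it: q(v) = q(w) = -11099/144, hence R = v + w = 30275/5856*e1 - 6055/1464*e2 + 8477/5856*e4 realises the map — parallel part kept, (v - w)/2 negated, v carried to w.
Answer: 30275/5856*e1 - 6055/1464*e2 + 8477/5856*e4


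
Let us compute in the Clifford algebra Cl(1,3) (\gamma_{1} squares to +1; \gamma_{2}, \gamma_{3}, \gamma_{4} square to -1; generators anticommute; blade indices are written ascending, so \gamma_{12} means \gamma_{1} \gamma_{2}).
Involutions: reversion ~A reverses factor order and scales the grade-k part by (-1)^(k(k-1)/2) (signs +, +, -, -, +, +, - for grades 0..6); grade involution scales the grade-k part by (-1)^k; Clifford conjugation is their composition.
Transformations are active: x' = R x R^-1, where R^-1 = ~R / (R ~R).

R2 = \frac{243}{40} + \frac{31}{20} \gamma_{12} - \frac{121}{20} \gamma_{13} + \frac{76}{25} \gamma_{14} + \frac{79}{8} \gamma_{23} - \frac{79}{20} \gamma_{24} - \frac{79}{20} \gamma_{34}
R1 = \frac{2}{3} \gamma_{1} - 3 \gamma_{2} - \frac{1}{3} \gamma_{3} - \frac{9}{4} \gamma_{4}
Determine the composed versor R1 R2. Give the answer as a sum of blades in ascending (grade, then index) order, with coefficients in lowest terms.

Distribute over the terms of R1 (each basis-blade product reordered to ascending indices, repeated generators contracted through their squares):
(\frac{2}{3} \gamma_{1}) R2 = \frac{81}{20} \gamma_{1} + \frac{31}{30} \gamma_{2} - \frac{121}{30} \gamma_{3} + \frac{152}{75} \gamma_{4} + \frac{79}{12} \gamma_{123} - \frac{79}{30} \gamma_{124} - \frac{79}{30} \gamma_{134}
(-3 \gamma_{2}) R2 = -\frac{93}{20} \gamma_{1} - \frac{729}{40} \gamma_{2} + \frac{237}{8} \gamma_{3} - \frac{237}{20} \gamma_{4} - \frac{363}{20} \gamma_{123} + \frac{228}{25} \gamma_{124} + \frac{237}{20} \gamma_{234}
(-\frac{1}{3} \gamma_{3}) R2 = \frac{121}{60} \gamma_{1} - \frac{79}{24} \gamma_{2} - \frac{81}{40} \gamma_{3} - \frac{79}{60} \gamma_{4} - \frac{31}{60} \gamma_{123} + \frac{76}{75} \gamma_{134} - \frac{79}{60} \gamma_{234}
(-\frac{9}{4} \gamma_{4}) R2 = -\frac{171}{25} \gamma_{1} + \frac{711}{80} \gamma_{2} + \frac{711}{80} \gamma_{3} - \frac{2187}{160} \gamma_{4} - \frac{279}{80} \gamma_{124} + \frac{1089}{80} \gamma_{134} - \frac{711}{32} \gamma_{234}
Summing the partial products and collecting blades:
Answer: -\frac{1627}{300} \gamma_{1} - \frac{2783}{240} \gamma_{2} + \frac{7789}{240} \gamma_{3} - \frac{19847}{800} \gamma_{4} - \frac{145}{12} \gamma_{123} + \frac{3599}{1200} \gamma_{124} + \frac{4797}{400} \gamma_{134} - \frac{5609}{480} \gamma_{234}


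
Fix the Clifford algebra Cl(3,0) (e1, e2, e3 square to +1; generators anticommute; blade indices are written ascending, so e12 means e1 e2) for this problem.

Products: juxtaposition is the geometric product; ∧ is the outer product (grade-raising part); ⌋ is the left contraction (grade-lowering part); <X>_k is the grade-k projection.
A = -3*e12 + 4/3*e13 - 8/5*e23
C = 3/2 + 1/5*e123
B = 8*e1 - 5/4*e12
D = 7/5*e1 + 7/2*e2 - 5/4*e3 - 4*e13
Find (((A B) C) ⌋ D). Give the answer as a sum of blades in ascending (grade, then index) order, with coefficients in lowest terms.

step 1: -15/4 + 24*e2 - 32/3*e3 - 2*e13 - 5/3*e23 - 64/5*e123
step 2: -613/200 + 1/3*e1 + 178/5*e2 - 16*e3 - 32/15*e12 - 39/5*e13 - 5/2*e23 - 399/20*e123
step 3: 1708/15 - 68291/1000*e1 - 4291/400*e2 + 1199/480*e3 + 613/50*e13
Answer: 1708/15 - 68291/1000*e1 - 4291/400*e2 + 1199/480*e3 + 613/50*e13


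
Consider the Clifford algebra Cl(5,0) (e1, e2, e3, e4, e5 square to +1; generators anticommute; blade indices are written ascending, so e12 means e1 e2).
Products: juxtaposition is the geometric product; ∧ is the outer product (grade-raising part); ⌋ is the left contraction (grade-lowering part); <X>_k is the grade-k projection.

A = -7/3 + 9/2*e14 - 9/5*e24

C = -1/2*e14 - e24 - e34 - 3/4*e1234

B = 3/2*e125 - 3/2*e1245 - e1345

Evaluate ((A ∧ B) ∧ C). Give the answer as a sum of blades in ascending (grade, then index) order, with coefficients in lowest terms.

step 1: -7/2*e125 + 7/2*e1245 + 7/3*e1345
step 2: 7/2*e12345
Answer: 7/2*e12345


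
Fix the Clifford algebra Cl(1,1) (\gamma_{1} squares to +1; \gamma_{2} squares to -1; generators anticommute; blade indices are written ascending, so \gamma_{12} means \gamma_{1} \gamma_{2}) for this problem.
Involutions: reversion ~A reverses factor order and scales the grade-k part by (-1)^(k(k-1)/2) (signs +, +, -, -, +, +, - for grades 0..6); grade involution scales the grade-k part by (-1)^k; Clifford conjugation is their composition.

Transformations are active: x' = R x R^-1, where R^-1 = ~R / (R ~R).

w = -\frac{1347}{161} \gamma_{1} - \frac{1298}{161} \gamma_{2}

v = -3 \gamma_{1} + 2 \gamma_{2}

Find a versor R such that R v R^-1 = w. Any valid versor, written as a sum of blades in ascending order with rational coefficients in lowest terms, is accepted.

Reasoning: v^2 = w^2 = 5 since conjugation preserves the quadratic form; R = v + w = -\frac{1830}{161} \gamma_{1} - \frac{976}{161} \gamma_{2} is then valid when invertible, keeping its own part and reversing (v - w)/2.
Answer: -\frac{1830}{161} \gamma_{1} - \frac{976}{161} \gamma_{2}


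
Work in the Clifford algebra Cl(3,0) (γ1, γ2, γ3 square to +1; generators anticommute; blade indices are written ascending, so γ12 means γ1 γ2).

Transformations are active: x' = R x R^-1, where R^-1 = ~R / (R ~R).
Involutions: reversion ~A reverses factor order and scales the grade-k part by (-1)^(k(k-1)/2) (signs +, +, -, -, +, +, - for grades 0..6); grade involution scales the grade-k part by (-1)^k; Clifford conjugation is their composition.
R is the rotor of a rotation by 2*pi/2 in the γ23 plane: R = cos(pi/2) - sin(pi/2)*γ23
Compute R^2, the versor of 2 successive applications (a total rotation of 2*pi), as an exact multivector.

Rotor phase runs at HALF the rotation angle; powers of one rotor simply add phase, so after 2 steps in γ23 the phase is 2*pi/2 = pi and R^2 = cos(pi) - sin(pi)*γ23.
cos(pi) = -1 and sin(pi) = 0, so R^2 = -1. The total rotation 2*pi is 1 full turn, so every vector returns to itself, yet the rotor is -1, on the OTHER sheet of the double cover (an odd number of 2*pi turns).
Answer: -1


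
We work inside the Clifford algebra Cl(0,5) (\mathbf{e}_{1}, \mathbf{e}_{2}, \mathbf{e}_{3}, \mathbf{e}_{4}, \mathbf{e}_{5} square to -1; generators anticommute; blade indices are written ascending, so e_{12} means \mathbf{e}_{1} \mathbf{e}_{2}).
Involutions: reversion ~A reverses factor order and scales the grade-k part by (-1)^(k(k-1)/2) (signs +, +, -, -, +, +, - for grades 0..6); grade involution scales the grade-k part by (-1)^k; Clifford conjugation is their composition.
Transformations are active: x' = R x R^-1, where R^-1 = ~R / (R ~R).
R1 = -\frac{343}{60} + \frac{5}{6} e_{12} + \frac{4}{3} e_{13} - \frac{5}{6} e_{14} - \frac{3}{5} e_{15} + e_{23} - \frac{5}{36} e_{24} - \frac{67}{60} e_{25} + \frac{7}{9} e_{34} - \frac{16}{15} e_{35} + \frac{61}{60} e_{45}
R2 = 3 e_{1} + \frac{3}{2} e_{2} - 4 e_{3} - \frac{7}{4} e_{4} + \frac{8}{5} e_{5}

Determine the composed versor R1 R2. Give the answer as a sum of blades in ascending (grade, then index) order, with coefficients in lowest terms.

Distribute over the terms of R2 (each basis-blade product reordered to ascending indices, repeated generators contracted through their squares):
R1 (3 e_{1}) = -\frac{343}{20} e_{1} + \frac{5}{2} e_{2} + 4 e_{3} - \frac{5}{2} e_{4} - \frac{9}{5} e_{5} + 3 e_{123} - \frac{5}{12} e_{124} - \frac{67}{20} e_{125} + \frac{7}{3} e_{134} - \frac{16}{5} e_{135} + \frac{61}{20} e_{145}
R1 (\frac{3}{2} e_{2}) = -\frac{5}{4} e_{1} - \frac{343}{40} e_{2} + \frac{3}{2} e_{3} - \frac{5}{24} e_{4} - \frac{67}{40} e_{5} - 2 e_{123} + \frac{5}{4} e_{124} + \frac{9}{10} e_{125} + \frac{7}{6} e_{234} - \frac{8}{5} e_{235} + \frac{61}{40} e_{245}
R1 (-4 e_{3}) = \frac{16}{3} e_{1} + 4 e_{2} + \frac{343}{15} e_{3} - \frac{28}{9} e_{4} + \frac{64}{15} e_{5} - \frac{10}{3} e_{123} - \frac{10}{3} e_{134} - \frac{12}{5} e_{135} - \frac{5}{9} e_{234} - \frac{67}{15} e_{235} - \frac{61}{15} e_{345}
R1 (-\frac{7}{4} e_{4}) = -\frac{35}{24} e_{1} - \frac{35}{144} e_{2} + \frac{49}{36} e_{3} + \frac{2401}{240} e_{4} - \frac{427}{240} e_{5} - \frac{35}{24} e_{124} - \frac{7}{3} e_{134} - \frac{21}{20} e_{145} - \frac{7}{4} e_{234} - \frac{469}{240} e_{245} - \frac{28}{15} e_{345}
R1 (\frac{8}{5} e_{5}) = \frac{24}{25} e_{1} + \frac{134}{75} e_{2} + \frac{128}{75} e_{3} - \frac{122}{75} e_{4} - \frac{686}{75} e_{5} + \frac{4}{3} e_{125} + \frac{32}{15} e_{135} - \frac{4}{3} e_{145} + \frac{8}{5} e_{235} - \frac{2}{9} e_{245} + \frac{56}{45} e_{345}
Summing the partial products and collecting blades:
Answer: -\frac{2713}{200} e_{1} - \frac{1913}{3600} e_{2} + \frac{28291}{900} e_{3} + \frac{9209}{3600} e_{4} - \frac{12161}{1200} e_{5} - \frac{7}{3} e_{123} - \frac{5}{8} e_{124} - \frac{67}{60} e_{125} - \frac{10}{3} e_{134} - \frac{52}{15} e_{135} + \frac{2}{3} e_{145} - \frac{41}{36} e_{234} - \frac{67}{15} e_{235} - \frac{469}{720} e_{245} - \frac{211}{45} e_{345}


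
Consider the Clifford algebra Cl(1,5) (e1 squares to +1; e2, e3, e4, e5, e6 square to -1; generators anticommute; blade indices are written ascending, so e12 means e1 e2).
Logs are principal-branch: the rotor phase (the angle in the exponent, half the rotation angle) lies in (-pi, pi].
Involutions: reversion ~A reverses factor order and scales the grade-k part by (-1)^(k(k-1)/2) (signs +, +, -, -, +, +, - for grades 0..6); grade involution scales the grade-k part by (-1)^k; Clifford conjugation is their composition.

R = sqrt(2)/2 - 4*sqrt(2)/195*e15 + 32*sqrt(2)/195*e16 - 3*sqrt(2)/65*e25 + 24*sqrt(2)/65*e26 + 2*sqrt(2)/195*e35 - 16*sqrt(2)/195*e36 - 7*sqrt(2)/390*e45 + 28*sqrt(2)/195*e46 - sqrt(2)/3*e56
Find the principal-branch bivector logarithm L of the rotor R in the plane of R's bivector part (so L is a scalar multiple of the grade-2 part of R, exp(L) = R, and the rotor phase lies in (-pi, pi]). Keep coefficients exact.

The scalar part of R is sqrt(2)/2, which pins the rotor phase on the principal branch; dividing the bivector part by the sine of that phase recovers the unit plane, and L is the phase times that plane.
Concretely: cos(phase) = sqrt(2)/2 gives phase = ±pi/4, and since phase/sin(phase) is even the sign is immaterial: L = (phase/sin(phase)) * <R>_2 = (sqrt(2)*pi/4) * <R>_2.
Answer: -2*pi/195*e15 + 16*pi/195*e16 - 3*pi/130*e25 + 12*pi/65*e26 + pi/195*e35 - 8*pi/195*e36 - 7*pi/780*e45 + 14*pi/195*e46 - pi/6*e56


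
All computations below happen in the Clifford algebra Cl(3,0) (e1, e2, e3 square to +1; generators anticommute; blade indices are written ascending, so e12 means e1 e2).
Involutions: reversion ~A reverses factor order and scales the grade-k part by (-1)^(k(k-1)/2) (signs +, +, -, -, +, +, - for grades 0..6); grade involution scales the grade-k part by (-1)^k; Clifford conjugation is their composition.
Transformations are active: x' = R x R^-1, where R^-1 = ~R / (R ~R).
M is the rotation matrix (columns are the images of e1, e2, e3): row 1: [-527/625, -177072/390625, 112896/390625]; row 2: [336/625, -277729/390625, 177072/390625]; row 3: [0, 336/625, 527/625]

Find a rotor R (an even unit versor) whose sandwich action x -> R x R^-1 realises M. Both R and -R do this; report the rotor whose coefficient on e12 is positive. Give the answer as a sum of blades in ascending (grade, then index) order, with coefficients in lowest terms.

Method: write R = a + b12*e12 + b13*e13 + b23*e23 with a^2 + b12^2 + b13^2 + b23^2 = 1 (so R^-1 = ~R). Expanding the columns R e_j ~R gives tr M = 4a^2 - 1 and, from the antisymmetric part, M21 - M12 = -4a*b12, M13 - M31 = 4a*b13, M32 - M23 = -4a*b23.
Here tr M = -277729/390625, so a^2 = (1 + tr M)/4 = 28224/390625 and a = ±168/625. Taking a = 168/625: M21 - M12 = 387072/390625, M13 - M31 = 112896/390625, M32 - M23 = 32928/390625, giving b12 = -576/625, b13 = 168/625, b23 = -49/625, i.e. R = 168/625 - 576/625*e12 + 168/625*e13 - 49/625*e23.
Its e12 coefficient is negative, so report the other preimage -R.
Answer: -168/625 + 576/625*e12 - 168/625*e13 + 49/625*e23. Recall the cover is two-to-one: with M of trace -277729/390625, both preimages act alike, and the stated e12 sign chooses the sheet.


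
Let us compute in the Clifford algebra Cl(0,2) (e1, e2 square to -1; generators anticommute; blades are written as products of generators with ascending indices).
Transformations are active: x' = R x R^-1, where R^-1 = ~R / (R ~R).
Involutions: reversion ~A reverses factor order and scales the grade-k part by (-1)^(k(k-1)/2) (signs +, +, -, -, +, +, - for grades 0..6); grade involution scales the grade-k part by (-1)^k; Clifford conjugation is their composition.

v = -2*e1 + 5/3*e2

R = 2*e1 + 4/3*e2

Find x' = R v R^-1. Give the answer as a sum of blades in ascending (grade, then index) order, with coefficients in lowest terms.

~R = 2*e1 + 4/3*e2, and R ~R = -52/9, so R^-1 = ~R / (-52/9).
R v = 16/9 + 6*e1 e2
Answer: 10/13*e1 - 97/39*e2


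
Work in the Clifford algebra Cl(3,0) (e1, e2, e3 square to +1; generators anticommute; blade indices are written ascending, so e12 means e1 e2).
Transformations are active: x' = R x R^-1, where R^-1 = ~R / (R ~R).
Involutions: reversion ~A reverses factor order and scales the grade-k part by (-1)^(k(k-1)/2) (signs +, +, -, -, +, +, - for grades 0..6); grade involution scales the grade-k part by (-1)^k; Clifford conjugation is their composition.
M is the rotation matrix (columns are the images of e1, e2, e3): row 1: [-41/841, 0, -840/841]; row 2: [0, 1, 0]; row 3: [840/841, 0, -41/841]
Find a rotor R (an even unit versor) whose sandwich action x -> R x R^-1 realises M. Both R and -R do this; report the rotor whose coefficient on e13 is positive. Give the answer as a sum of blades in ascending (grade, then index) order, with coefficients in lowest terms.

Method: write R = a + b12*e12 + b13*e13 + b23*e23 with a^2 + b12^2 + b13^2 + b23^2 = 1 (so R^-1 = ~R). Expanding the columns R e_j ~R gives tr M = 4a^2 - 1 and, from the antisymmetric part, M21 - M12 = -4a*b12, M13 - M31 = 4a*b13, M32 - M23 = -4a*b23.
Here tr M = 759/841, so a^2 = (1 + tr M)/4 = 400/841 and a = ±20/29. Taking a = 20/29: M21 - M12 = 0, M13 - M31 = -1680/841, M32 - M23 = 0, giving b12 = 0, b13 = -21/29, b23 = 0, i.e. R = 20/29 - 21/29*e13.
Its e13 coefficient is negative, so report the other preimage -R.
Answer: -20/29 + 21/29*e13. Note: both R and -R realise this M (trace 759/841); the covering map identifies them, and the e13-coefficient sign is the tie-breaker.


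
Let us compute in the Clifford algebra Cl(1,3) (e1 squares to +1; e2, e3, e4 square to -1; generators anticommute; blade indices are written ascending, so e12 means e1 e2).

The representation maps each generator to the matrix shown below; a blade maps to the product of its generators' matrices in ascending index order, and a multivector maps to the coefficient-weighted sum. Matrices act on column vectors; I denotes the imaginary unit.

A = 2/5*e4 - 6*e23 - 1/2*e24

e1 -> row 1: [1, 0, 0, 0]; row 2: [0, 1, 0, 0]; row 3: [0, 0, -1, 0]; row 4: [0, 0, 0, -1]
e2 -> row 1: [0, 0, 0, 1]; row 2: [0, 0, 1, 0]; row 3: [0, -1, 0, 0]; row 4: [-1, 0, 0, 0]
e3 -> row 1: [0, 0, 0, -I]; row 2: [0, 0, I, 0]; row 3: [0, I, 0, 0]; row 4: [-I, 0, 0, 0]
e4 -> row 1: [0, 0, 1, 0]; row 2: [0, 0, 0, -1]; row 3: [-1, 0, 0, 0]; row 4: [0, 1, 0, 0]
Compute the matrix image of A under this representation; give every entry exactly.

Bivector images (products of the table entries): rho(e23) = rho(e2)rho(e3) = row 1: [-I, 0, 0, 0]; row 2: [0, I, 0, 0]; row 3: [0, 0, -I, 0]; row 4: [0, 0, 0, I]; rho(e24) = rho(e2)rho(e4) = row 1: [0, 1, 0, 0]; row 2: [-1, 0, 0, 0]; row 3: [0, 0, 0, 1]; row 4: [0, 0, -1, 0].
M = (2/5)*rho(e4) + (-6)*rho(e23) + (-1/2)*rho(e24), summed entrywise:
Answer: row 1: [6*I, -1/2, 2/5, 0]; row 2: [1/2, -6*I, 0, -2/5]; row 3: [-2/5, 0, 6*I, -1/2]; row 4: [0, 2/5, 1/2, -6*I]


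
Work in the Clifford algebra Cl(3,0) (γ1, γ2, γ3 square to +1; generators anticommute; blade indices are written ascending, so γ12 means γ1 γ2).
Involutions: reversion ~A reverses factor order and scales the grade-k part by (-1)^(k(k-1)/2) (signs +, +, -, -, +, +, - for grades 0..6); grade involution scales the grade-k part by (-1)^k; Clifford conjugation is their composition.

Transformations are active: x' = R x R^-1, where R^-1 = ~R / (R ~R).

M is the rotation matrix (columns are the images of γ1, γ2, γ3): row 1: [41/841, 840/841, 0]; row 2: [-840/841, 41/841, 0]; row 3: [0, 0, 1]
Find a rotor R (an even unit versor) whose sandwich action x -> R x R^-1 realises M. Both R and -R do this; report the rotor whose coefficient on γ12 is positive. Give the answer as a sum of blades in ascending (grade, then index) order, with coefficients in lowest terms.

Method: write R = a + b12*γ12 + b13*γ13 + b23*γ23 with a^2 + b12^2 + b13^2 + b23^2 = 1 (so R^-1 = ~R). Expanding the columns R e_j ~R gives tr M = 4a^2 - 1 and, from the antisymmetric part, M21 - M12 = -4a*b12, M13 - M31 = 4a*b13, M32 - M23 = -4a*b23.
Here tr M = 923/841, so a^2 = (1 + tr M)/4 = 441/841 and a = ±21/29. Taking a = 21/29: M21 - M12 = -1680/841, M13 - M31 = 0, M32 - M23 = 0, giving b12 = 20/29, b13 = 0, b23 = 0, i.e. R = 21/29 + 20/29*γ12.
Its γ12 coefficient is already positive.
Answer: 21/29 + 20/29*γ12. Recall the cover is two-to-one: with M of trace 923/841, both preimages act alike, and the stated γ12 sign chooses the sheet.


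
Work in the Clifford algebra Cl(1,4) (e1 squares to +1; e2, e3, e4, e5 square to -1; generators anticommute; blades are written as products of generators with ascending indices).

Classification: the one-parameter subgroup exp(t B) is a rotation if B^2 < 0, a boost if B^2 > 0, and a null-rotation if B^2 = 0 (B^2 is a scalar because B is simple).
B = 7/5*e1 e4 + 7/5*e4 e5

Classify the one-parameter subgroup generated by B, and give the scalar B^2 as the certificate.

B^2 term by term: the squares give (7/5)^2*(e1 e4)^2 + (7/5)^2*(e4 e5)^2 = 49/25*(+1) + 49/25*(-1) = 0 (each basis 2-blade squares to minus the product of its generators' squares); cross terms between blades sharing an index anticommute and cancel. So B^2 = 0.
Answer: null-rotation, certificate B^2 = 0. The class reads off the invariant scalar 0 directly.


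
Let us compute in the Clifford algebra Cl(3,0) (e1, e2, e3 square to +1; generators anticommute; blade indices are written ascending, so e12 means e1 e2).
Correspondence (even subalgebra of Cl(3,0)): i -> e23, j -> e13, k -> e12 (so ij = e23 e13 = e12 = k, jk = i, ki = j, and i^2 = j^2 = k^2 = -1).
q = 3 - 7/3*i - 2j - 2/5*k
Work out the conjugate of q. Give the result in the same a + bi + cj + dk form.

In blades: q = 3 - 2/5*e12 - 2*e13 - 7/3*e23.
Quaternion conjugation is reversion on the even subalgebra: the scalar is fixed and every grade-2 blade flips sign, giving 3 + 2/5*e12 + 2*e13 + 7/3*e23; translating back:
Answer: 3 + 7/3*i + 2j + 2/5*k


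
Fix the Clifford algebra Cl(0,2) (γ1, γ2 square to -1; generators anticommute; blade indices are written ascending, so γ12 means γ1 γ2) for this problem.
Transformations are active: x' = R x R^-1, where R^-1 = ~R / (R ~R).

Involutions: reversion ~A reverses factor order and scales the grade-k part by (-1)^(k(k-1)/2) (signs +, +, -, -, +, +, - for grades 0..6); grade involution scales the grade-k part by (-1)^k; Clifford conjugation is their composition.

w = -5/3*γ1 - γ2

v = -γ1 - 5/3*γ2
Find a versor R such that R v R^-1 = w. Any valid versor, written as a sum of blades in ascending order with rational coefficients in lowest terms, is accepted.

A norm check does it: q(v) = q(w) = -34/9, hence R = v + w = -8/3*γ1 - 8/3*γ2 realises the map — parallel part kept, (v - w)/2 negated, v carried to w.
Answer: -8/3*γ1 - 8/3*γ2


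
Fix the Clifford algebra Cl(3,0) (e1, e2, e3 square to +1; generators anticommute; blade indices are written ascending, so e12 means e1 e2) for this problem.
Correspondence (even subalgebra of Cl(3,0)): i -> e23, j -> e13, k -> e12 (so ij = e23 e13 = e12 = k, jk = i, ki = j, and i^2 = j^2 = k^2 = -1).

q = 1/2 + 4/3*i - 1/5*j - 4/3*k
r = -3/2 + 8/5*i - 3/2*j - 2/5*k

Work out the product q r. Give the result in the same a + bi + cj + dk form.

In blades: q = 1/2 - 4/3*e12 - 1/5*e13 + 4/3*e23, r = -3/2 - 2/5*e12 - 3/2*e13 + 8/5*e23.
Distribute q over r term by term (generator squares from the signature, products reordered to ascending indices): (1/2)*r = -3/4 - 1/5*e12 - 3/4*e13 + 4/5*e23; (-4/3*e12)*r = -8/15 + 2*e12 - 32/15*e13 - 2*e23; (-1/5*e13)*r = -3/10 + 8/25*e12 + 3/10*e13 + 2/25*e23; (4/3*e23)*r = -32/15 - 2*e12 + 8/15*e13 - 2*e23.
Sum: -223/60 + 3/25*e12 - 41/20*e13 - 78/25*e23; translating back through the correspondence:
Answer: -223/60 - 78/25*i - 41/20*j + 3/25*k


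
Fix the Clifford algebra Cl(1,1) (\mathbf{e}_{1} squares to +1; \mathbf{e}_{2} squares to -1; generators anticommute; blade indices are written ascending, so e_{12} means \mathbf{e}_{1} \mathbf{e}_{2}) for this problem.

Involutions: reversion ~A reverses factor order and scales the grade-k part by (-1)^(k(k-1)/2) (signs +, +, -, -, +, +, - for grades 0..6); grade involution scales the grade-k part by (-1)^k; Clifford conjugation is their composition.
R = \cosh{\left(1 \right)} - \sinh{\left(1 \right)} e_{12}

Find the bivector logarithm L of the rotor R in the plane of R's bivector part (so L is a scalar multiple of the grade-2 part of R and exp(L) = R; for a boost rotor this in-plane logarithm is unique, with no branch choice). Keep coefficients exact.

The scalar part of R is \cosh{\left(1 \right)}, so cosh pins the rapidity up to sign — the sign comes from the bivector part; dividing that part by sinh of the rapidity yields the plane, and the in-plane L = rapidity * plane is unique because the two sign choices cancel.
Concretely: cosh(rapidity) = \cosh{\left(1 \right)} gives rapidity = ±1, and since rapidity/sinh(rapidity) is even the sign is immaterial: L = (rapidity/sinh(rapidity)) * <R>_2 = (\frac{1}{\sinh{\left(1 \right)}}) * <R>_2.
Answer: -e_{12}


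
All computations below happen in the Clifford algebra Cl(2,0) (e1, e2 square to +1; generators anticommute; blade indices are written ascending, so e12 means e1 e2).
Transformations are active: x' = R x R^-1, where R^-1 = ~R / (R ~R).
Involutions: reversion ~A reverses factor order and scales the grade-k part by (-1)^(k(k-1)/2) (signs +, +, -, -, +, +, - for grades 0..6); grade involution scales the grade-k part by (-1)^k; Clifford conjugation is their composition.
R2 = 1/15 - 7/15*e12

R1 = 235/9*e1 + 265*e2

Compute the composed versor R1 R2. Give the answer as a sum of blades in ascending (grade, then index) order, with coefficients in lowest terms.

Distribute over the terms of R1 (each basis-blade product reordered to ascending indices, repeated generators contracted through their squares):
(235/9*e1) R2 = 47/27*e1 - 329/27*e2
(265*e2) R2 = 371/3*e1 + 53/3*e2
Summing the partial products and collecting blades:
Answer: 3386/27*e1 + 148/27*e2


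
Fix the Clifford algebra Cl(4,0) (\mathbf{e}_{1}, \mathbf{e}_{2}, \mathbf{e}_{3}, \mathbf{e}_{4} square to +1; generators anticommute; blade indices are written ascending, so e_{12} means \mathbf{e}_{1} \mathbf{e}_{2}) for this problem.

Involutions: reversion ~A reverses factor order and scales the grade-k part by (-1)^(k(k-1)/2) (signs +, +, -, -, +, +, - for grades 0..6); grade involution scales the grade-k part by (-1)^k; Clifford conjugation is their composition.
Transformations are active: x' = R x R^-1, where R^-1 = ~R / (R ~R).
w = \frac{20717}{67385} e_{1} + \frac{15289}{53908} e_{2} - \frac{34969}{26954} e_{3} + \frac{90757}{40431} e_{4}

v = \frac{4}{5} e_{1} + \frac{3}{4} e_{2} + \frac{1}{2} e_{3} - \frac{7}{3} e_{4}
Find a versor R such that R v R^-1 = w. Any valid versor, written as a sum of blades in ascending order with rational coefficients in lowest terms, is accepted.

The midline construction: v and w both square to \frac{24829}{3600}, so reflecting in their sum \frac{14925}{13477} e_{1} + \frac{13930}{13477} e_{2} - \frac{10746}{13477} e_{3} - \frac{1194}{13477} e_{4} exchanges them.
Answer: \frac{14925}{13477} e_{1} + \frac{13930}{13477} e_{2} - \frac{10746}{13477} e_{3} - \frac{1194}{13477} e_{4}


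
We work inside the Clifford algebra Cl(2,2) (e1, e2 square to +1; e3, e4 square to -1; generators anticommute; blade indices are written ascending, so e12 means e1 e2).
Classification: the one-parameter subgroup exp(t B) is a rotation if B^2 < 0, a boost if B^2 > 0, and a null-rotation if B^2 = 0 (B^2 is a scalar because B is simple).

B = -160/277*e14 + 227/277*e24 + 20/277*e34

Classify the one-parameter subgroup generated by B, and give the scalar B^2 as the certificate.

B^2 term by term: the squares give (-160/277)^2*(e14)^2 + (227/277)^2*(e24)^2 + (20/277)^2*(e34)^2 = 25600/76729*(+1) + 51529/76729*(+1) + 400/76729*(-1) = 1 (each basis 2-blade squares to minus the product of its generators' squares); cross terms between blades sharing an index anticommute and cancel. So B^2 = 1.
Answer: boost, certificate B^2 = 1. The class reads off the invariant scalar 1 directly.


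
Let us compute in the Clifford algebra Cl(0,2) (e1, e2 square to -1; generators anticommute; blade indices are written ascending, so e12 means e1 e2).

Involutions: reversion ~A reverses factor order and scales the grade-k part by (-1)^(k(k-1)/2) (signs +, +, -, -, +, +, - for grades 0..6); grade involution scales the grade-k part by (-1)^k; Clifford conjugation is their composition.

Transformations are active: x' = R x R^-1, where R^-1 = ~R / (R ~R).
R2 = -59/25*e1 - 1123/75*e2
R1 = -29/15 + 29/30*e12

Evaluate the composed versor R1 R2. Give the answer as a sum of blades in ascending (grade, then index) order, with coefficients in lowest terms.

Distribute over the terms of R1 (each basis-blade product reordered to ascending indices, repeated generators contracted through their squares):
(-29/15) R2 = 1711/375*e1 + 32567/1125*e2
(29/30*e12) R2 = 32567/2250*e1 - 1711/750*e2
Summing the partial products and collecting blades:
Answer: 42833/2250*e1 + 60001/2250*e2


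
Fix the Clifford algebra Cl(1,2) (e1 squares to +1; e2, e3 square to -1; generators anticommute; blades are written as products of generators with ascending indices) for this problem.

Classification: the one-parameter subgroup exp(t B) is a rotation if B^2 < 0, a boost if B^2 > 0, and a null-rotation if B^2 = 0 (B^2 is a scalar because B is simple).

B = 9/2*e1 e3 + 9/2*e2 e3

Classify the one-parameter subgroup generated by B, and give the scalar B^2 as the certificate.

B^2 term by term: the squares give (9/2)^2*(e1 e3)^2 + (9/2)^2*(e2 e3)^2 = 81/4*(+1) + 81/4*(-1) = 0 (each basis 2-blade squares to minus the product of its generators' squares); cross terms between blades sharing an index anticommute and cancel. So B^2 = 0.
Answer: null-rotation, certificate B^2 = 0. Because 0 is invariant under every versor sandwich, the classification follows from its sign alone.


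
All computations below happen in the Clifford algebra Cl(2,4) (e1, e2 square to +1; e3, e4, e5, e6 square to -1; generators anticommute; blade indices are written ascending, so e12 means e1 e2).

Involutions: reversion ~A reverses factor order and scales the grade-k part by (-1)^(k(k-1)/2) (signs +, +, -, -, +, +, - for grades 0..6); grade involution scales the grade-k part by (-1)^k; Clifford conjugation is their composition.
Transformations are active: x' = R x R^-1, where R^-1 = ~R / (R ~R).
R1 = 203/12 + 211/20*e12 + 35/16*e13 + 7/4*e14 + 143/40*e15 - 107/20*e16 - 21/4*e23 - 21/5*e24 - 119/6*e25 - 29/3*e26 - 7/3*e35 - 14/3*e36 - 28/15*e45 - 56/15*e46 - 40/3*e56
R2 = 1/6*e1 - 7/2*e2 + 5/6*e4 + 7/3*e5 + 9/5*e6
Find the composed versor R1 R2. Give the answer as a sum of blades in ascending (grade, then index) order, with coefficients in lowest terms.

Distribute over the terms of R2 (each basis-blade product reordered to ascending indices, repeated generators contracted through their squares):
R1 (1/6*e1) = 203/72*e1 - 211/120*e2 - 35/96*e3 - 7/24*e4 - 143/240*e5 + 107/120*e6 - 7/8*e123 - 7/10*e124 - 119/36*e125 - 29/18*e126 - 7/18*e135 - 7/9*e136 - 14/45*e145 - 28/45*e146 - 20/9*e156
R1 (-7/2*e2) = -1477/40*e1 - 1421/24*e2 - 147/8*e3 - 147/10*e4 - 833/12*e5 - 203/6*e6 + 245/32*e123 + 49/8*e124 + 1001/80*e125 - 749/40*e126 + 49/6*e235 + 49/3*e236 + 98/15*e245 + 196/15*e246 + 140/3*e256
R1 (5/6*e4) = -35/24*e1 + 7/2*e2 + 1015/72*e4 - 14/9*e5 - 28/9*e6 + 211/24*e124 + 175/96*e134 - 143/48*e145 + 107/24*e146 - 35/8*e234 + 595/36*e245 + 145/18*e246 + 35/18*e345 + 35/9*e346 - 100/9*e456
R1 (7/3*e5) = -1001/120*e1 + 833/18*e2 + 49/9*e3 + 196/45*e4 + 1421/36*e5 - 280/9*e6 + 1477/60*e125 + 245/48*e135 + 49/12*e145 + 749/60*e156 - 49/4*e235 - 49/5*e245 + 203/9*e256 + 98/9*e356 + 392/45*e456
R1 (9/5*e6) = 963/100*e1 + 87/5*e2 + 42/5*e3 + 168/25*e4 + 24*e5 + 609/20*e6 + 1899/100*e126 + 63/16*e136 + 63/20*e146 + 1287/200*e156 - 189/20*e236 - 189/25*e246 - 357/10*e256 - 21/5*e356 - 84/25*e456
Summing the partial products and collecting blades:
Answer: -7712/225*e1 + 559/90*e2 - 7049/1440*e3 + 9163/900*e4 - 1943/240*e5 - 13217/360*e6 + 217/32*e123 + 853/60*e124 + 24353/720*e125 - 2423/1800*e126 + 175/96*e134 + 679/144*e135 + 455/144*e136 + 571/720*e145 + 503/72*e146 + 30053/1800*e156 - 35/8*e234 - 49/12*e235 + 413/60*e236 + 2387/180*e245 + 6103/450*e246 + 3017/90*e256 + 35/18*e345 + 35/9*e346 + 301/45*e356 - 144/25*e456


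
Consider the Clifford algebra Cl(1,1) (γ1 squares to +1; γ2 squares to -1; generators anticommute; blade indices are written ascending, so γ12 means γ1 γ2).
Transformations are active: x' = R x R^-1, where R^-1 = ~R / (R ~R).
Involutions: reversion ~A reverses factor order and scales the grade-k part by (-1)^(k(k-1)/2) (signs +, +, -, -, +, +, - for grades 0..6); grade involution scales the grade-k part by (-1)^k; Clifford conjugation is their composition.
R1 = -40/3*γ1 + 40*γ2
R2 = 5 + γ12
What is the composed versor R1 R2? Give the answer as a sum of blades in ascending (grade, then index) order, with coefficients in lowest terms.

Distribute over the terms of R1 (each basis-blade product reordered to ascending indices, repeated generators contracted through their squares):
(-40/3*γ1) R2 = -200/3*γ1 - 40/3*γ2
(40*γ2) R2 = 40*γ1 + 200*γ2
Summing the partial products and collecting blades:
Answer: -80/3*γ1 + 560/3*γ2


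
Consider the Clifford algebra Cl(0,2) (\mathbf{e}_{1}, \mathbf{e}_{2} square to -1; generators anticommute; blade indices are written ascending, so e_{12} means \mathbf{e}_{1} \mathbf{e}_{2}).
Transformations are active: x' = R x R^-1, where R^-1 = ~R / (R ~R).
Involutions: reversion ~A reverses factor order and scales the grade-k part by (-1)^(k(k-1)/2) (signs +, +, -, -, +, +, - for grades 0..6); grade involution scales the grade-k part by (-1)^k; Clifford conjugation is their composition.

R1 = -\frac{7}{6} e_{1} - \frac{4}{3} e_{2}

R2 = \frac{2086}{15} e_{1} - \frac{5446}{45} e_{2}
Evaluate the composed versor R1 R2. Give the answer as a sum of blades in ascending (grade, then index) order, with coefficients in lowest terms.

Distribute over the terms of R1 (each basis-blade product reordered to ascending indices, repeated generators contracted through their squares):
(-\frac{7}{6} e_{1}) R2 = \frac{7301}{45} + \frac{19061}{135} e_{12}
(-\frac{4}{3} e_{2}) R2 = -\frac{21784}{135} + \frac{8344}{45} e_{12}
Summing the partial products and collecting blades:
Answer: \frac{119}{135} + \frac{44093}{135} e_{12}


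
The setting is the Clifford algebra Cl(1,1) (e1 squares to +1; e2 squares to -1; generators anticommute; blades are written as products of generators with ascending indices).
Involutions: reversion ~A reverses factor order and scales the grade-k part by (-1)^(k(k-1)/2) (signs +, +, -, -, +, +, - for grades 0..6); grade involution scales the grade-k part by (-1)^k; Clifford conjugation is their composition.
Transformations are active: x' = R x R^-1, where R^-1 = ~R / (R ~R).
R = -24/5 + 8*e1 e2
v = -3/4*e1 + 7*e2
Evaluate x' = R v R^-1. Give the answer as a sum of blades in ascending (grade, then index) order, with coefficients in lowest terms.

~R = -24/5 - 8*e1 e2, and R ~R = -1024/25, so R^-1 = ~R / (-1024/25).
R v = -262/5*e1 - 138/5*e2
Answer: -369/32*e1 - 431/32*e2


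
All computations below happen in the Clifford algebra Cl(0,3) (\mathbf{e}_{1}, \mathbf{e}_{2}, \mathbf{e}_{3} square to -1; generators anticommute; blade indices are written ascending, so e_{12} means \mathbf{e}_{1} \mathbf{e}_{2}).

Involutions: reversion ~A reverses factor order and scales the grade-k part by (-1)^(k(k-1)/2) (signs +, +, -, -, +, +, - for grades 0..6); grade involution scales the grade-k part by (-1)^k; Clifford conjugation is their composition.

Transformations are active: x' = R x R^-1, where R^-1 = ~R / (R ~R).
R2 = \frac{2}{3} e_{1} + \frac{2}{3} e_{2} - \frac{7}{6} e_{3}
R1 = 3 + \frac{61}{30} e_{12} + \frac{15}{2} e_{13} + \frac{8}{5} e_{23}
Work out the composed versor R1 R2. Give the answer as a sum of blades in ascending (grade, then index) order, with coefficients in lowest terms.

Distribute over the terms of R2 (each basis-blade product reordered to ascending indices, repeated generators contracted through their squares):
R1 (\frac{2}{3} e_{1}) = 2 e_{1} + \frac{61}{45} e_{2} + 5 e_{3} + \frac{16}{15} e_{123}
R1 (\frac{2}{3} e_{2}) = -\frac{61}{45} e_{1} + 2 e_{2} + \frac{16}{15} e_{3} - 5 e_{123}
R1 (-\frac{7}{6} e_{3}) = \frac{35}{4} e_{1} + \frac{28}{15} e_{2} - \frac{7}{2} e_{3} - \frac{427}{180} e_{123}
Summing the partial products and collecting blades:
Answer: \frac{1691}{180} e_{1} + \frac{47}{9} e_{2} + \frac{77}{30} e_{3} - \frac{227}{36} e_{123}


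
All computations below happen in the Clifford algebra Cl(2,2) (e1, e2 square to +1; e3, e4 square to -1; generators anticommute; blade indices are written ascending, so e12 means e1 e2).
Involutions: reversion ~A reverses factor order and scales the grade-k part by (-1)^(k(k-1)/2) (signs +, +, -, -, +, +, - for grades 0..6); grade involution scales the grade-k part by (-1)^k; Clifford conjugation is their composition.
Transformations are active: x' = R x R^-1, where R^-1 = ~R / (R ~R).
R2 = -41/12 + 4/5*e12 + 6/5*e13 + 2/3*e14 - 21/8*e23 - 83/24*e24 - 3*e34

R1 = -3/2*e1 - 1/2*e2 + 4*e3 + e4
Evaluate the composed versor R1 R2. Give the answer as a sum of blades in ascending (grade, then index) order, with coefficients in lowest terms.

Distribute over the terms of R1 (each basis-blade product reordered to ascending indices, repeated generators contracted through their squares):
(-3/2*e1) R2 = 41/8*e1 - 6/5*e2 - 9/5*e3 - e4 + 63/16*e123 + 83/16*e124 + 9/2*e134
(-1/2*e2) R2 = 2/5*e1 + 41/24*e2 + 21/16*e3 + 83/48*e4 + 3/5*e123 + 1/3*e124 + 3/2*e234
(4*e3) R2 = 24/5*e1 - 21/2*e2 - 41/3*e3 + 12*e4 + 16/5*e123 - 8/3*e134 + 83/6*e234
(e4) R2 = 2/3*e1 - 83/24*e2 - 3*e3 - 41/12*e4 + 4/5*e124 + 6/5*e134 - 21/8*e234
Summing the partial products and collecting blades:
Answer: 1319/120*e1 - 269/20*e2 - 4117/240*e3 + 149/16*e4 + 619/80*e123 + 1517/240*e124 + 91/30*e134 + 305/24*e234


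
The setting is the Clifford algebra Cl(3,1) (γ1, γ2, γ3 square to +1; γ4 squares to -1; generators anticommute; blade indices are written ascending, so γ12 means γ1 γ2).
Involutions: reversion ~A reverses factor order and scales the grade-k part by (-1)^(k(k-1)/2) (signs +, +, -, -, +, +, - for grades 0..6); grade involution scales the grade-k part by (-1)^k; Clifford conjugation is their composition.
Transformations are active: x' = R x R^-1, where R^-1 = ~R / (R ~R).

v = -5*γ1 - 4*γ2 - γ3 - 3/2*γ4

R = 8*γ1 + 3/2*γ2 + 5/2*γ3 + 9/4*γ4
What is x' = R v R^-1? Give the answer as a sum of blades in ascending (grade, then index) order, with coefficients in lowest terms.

~R = 8*γ1 + 3/2*γ2 + 5/2*γ3 + 9/4*γ4, and R ~R = 1079/16, so R^-1 = ~R / (1079/16).
R v = -361/8 - 49/2*γ12 + 9/2*γ13 - 3/4*γ14 + 17/2*γ23 + 27/4*γ24 - 3/2*γ34
Answer: -6157/1079*γ1 + 2150/1079*γ2 - 2531/1079*γ3 - 3261/2158*γ4
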